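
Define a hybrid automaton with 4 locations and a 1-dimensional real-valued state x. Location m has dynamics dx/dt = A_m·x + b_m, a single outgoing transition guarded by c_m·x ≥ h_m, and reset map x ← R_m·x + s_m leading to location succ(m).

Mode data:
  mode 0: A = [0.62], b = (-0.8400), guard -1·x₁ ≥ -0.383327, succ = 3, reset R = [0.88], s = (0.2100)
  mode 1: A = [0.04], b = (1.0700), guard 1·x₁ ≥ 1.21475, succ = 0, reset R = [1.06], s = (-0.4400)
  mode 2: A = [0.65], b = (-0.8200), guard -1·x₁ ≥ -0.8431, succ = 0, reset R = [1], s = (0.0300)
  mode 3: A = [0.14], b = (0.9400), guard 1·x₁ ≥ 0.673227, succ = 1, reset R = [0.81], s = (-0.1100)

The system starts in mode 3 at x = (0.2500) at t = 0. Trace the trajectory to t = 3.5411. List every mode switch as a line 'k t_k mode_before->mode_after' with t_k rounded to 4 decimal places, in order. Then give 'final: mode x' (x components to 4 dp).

1 0.4214 3->1
2 1.1281 1->0
3 2.1764 0->3
4 2.2992 3->1
5 3.0059 1->0
final: 0 0.6480

Mode 3: guard c·x = 0.6732 hit at Δt = 0.4214 (t = 0.4214), x⁻ = (0.6732) → reset → x⁺ = (0.4353), jump to mode 1
Mode 1: guard c·x = 1.2147 hit at Δt = 0.7067 (t = 1.1281), x⁻ = (1.2147) → reset → x⁺ = (0.8476), jump to mode 0
Mode 0: guard c·x = -0.3833 hit at Δt = 1.0483 (t = 2.1764), x⁻ = (0.3833) → reset → x⁺ = (0.5473), jump to mode 3
Mode 3: guard c·x = 0.6732 hit at Δt = 0.1228 (t = 2.2992), x⁻ = (0.6732) → reset → x⁺ = (0.4353), jump to mode 1
Mode 1: guard c·x = 1.2147 hit at Δt = 0.7067 (t = 3.0059), x⁻ = (1.2147) → reset → x⁺ = (0.8476), jump to mode 0
Mode 0: flow for 0.5352 to horizon, guard not reached → x = (0.6480)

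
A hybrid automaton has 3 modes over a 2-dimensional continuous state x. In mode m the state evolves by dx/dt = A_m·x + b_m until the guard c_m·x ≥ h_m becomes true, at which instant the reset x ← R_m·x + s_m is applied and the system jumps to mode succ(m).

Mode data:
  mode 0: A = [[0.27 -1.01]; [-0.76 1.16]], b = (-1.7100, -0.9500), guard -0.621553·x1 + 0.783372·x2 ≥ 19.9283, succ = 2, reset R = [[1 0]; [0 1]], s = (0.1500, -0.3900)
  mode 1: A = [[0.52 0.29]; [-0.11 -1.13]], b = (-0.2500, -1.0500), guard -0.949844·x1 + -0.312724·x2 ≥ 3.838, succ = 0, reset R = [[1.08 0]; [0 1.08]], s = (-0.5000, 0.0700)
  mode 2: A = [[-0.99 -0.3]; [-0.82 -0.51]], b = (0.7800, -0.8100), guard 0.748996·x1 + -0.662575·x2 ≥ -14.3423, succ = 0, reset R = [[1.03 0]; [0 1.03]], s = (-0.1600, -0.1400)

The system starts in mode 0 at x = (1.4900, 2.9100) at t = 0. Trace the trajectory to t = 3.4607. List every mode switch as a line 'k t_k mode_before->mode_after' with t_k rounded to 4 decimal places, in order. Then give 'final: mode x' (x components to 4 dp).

Mode 0: guard c·x = 19.9283 hit at Δt = 1.3949 (t = 1.3949), x⁻ = (-11.7381, 16.1257) → reset → x⁺ = (-11.5881, 15.7357), jump to mode 2
Mode 2: guard c·x = -14.3423 hit at Δt = 1.0418 (t = 2.4367), x⁻ = (-6.5717, 14.2175) → reset → x⁺ = (-6.9288, 14.5040), jump to mode 0
Mode 0: guard c·x = 19.9283 hit at Δt = 0.1361 (t = 2.5728), x⁻ = (-9.6728, 17.7644) → reset → x⁺ = (-9.5228, 17.3744), jump to mode 2
Mode 2: flow for 0.8879 to horizon, guard not reached → x = (-6.3419, 14.9415)

1 1.3949 0->2
2 2.4367 2->0
3 2.5728 0->2
final: 2 -6.3419 14.9415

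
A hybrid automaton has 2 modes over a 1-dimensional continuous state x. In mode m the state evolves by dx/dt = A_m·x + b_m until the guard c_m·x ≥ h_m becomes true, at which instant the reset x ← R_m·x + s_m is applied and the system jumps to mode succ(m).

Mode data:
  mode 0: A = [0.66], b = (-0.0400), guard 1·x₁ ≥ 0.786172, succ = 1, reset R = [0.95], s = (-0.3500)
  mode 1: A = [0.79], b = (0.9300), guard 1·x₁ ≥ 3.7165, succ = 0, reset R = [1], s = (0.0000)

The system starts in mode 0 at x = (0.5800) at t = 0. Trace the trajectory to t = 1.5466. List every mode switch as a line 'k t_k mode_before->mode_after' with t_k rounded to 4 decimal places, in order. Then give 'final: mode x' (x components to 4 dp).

Mode 0: guard c·x = 0.7862 hit at Δt = 0.5065 (t = 0.5065), x⁻ = (0.7862) → reset → x⁺ = (0.3969), jump to mode 1
Mode 1: flow for 1.0401 to horizon, guard not reached → x = (2.4027)

1 0.5065 0->1
final: 1 2.4027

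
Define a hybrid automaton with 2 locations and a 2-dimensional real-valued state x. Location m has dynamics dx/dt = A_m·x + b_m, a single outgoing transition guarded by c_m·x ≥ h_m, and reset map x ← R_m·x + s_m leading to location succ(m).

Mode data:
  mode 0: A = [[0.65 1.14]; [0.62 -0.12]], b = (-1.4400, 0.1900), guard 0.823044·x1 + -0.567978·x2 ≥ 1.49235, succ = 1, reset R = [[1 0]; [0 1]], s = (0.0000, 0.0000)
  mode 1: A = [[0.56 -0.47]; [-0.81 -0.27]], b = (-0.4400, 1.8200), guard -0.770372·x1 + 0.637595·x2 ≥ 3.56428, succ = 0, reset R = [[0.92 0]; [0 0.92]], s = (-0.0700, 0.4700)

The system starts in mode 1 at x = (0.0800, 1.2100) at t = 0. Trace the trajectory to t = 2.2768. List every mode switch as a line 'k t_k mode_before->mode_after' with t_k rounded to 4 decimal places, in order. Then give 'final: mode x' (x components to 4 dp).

1 1.0931 1->0
final: 0 -0.7191 2.3580

Mode 1: guard c·x = 3.5643 hit at Δt = 1.0931 (t = 1.0931), x⁻ = (-1.9497, 3.2344) → reset → x⁺ = (-1.8638, 3.4457), jump to mode 0
Mode 0: flow for 1.1837 to horizon, guard not reached → x = (-0.7191, 2.3580)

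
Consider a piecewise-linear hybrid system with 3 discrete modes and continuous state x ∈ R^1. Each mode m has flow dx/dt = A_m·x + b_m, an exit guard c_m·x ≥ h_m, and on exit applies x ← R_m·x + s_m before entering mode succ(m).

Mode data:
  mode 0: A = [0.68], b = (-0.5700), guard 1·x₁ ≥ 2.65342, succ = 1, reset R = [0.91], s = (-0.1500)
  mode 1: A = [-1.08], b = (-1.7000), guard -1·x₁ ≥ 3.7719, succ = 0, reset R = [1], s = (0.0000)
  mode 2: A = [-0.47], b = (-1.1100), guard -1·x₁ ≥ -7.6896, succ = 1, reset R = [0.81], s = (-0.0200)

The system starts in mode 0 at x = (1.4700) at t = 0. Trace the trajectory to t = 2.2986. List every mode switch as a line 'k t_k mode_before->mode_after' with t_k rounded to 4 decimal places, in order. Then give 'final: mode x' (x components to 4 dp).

1 1.5521 0->1
final: 1 0.1401

Mode 0: guard c·x = 2.6534 hit at Δt = 1.5521 (t = 1.5521), x⁻ = (2.6534) → reset → x⁺ = (2.2646), jump to mode 1
Mode 1: flow for 0.7465 to horizon, guard not reached → x = (0.1401)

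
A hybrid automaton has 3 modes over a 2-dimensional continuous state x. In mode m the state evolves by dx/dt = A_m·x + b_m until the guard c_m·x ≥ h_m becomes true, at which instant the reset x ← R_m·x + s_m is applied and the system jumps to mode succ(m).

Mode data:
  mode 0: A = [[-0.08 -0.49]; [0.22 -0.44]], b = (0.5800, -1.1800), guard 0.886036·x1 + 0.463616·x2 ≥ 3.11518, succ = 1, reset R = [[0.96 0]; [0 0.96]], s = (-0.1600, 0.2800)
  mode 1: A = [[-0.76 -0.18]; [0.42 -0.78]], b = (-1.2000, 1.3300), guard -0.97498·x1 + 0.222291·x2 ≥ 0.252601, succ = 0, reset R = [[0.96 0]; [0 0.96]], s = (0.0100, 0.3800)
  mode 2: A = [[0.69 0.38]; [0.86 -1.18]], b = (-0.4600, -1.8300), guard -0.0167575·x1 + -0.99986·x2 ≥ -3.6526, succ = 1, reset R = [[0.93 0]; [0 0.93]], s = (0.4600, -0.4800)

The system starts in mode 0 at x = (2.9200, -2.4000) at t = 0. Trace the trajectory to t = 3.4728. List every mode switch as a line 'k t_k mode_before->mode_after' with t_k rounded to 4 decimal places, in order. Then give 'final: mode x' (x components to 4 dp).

Mode 0: guard c·x = 3.1152 hit at Δt = 1.1624 (t = 1.1624), x⁻ = (4.4344, -1.7554) → reset → x⁺ = (4.0970, -1.4052), jump to mode 1
Mode 1: guard c·x = 0.2526 hit at Δt = 1.5673 (t = 2.7297), x⁻ = (0.0368, 1.2977) → reset → x⁺ = (0.0453, 1.6258), jump to mode 0
Mode 0: flow for 0.7431 to horizon, guard not reached → x = (0.1116, 0.4307)

1 1.1624 0->1
2 2.7297 1->0
final: 0 0.1116 0.4307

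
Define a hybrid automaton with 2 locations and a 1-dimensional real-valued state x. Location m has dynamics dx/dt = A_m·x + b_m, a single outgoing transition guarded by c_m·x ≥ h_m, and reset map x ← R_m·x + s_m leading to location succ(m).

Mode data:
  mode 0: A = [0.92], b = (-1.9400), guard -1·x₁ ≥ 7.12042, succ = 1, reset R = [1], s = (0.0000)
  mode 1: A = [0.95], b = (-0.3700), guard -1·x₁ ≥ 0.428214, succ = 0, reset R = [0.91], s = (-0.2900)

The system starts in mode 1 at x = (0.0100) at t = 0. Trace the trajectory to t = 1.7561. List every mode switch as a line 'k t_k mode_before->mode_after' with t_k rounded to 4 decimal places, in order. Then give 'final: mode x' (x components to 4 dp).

Mode 1: guard c·x = 0.4282 hit at Δt = 0.8081 (t = 0.8081), x⁻ = (-0.4282) → reset → x⁺ = (-0.6797), jump to mode 0
Mode 0: flow for 0.9480 to horizon, guard not reached → x = (-4.5613)

1 0.8081 1->0
final: 0 -4.5613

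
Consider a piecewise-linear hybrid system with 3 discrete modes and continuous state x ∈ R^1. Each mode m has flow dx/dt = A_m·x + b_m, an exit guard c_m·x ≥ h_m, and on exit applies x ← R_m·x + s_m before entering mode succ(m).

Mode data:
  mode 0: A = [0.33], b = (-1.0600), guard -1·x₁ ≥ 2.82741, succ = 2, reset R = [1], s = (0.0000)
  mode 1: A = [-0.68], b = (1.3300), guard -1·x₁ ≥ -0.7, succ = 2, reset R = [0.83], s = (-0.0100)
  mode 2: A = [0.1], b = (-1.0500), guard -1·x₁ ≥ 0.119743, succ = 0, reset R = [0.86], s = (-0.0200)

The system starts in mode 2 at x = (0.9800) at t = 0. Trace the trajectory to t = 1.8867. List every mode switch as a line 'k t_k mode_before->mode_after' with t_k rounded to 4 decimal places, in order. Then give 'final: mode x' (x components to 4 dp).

1 1.0932 2->0
final: 0 -1.1213

Mode 2: guard c·x = 0.1197 hit at Δt = 1.0932 (t = 1.0932), x⁻ = (-0.1197) → reset → x⁺ = (-0.1230), jump to mode 0
Mode 0: flow for 0.7935 to horizon, guard not reached → x = (-1.1213)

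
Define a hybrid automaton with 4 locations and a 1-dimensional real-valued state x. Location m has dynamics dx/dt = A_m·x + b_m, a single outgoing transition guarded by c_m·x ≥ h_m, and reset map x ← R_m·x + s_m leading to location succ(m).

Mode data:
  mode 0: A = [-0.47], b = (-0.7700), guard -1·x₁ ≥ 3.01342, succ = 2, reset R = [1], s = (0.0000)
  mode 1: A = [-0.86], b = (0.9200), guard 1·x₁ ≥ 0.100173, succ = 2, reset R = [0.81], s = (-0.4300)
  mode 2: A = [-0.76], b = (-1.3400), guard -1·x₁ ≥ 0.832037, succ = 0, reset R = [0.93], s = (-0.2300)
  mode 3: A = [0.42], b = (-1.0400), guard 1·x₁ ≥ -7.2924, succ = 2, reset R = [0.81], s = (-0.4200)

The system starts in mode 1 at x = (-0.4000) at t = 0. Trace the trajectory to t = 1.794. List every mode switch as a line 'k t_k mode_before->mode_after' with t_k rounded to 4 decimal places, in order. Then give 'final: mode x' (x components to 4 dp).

Mode 1: guard c·x = 0.1002 hit at Δt = 0.4837 (t = 0.4837), x⁻ = (0.1002) → reset → x⁺ = (-0.3489), jump to mode 2
Mode 2: guard c·x = 0.8320 hit at Δt = 0.5500 (t = 1.0337), x⁻ = (-0.8320) → reset → x⁺ = (-1.0038), jump to mode 0
Mode 0: flow for 0.7603 to horizon, guard not reached → x = (-1.1944)

1 0.4837 1->2
2 1.0337 2->0
final: 0 -1.1944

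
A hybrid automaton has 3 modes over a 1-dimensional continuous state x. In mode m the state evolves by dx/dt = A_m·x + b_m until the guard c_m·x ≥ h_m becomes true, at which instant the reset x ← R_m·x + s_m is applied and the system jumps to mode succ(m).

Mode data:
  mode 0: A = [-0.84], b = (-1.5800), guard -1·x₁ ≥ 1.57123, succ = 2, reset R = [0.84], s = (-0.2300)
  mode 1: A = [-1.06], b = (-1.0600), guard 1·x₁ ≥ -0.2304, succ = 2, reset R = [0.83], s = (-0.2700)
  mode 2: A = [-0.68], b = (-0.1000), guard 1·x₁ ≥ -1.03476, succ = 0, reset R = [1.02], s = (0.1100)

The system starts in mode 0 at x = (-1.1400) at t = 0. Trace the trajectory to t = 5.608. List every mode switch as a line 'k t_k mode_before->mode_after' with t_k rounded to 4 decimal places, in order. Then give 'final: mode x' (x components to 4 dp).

1 1.0384 0->2
2 1.7113 2->0
3 3.0273 0->2
4 3.7002 2->0
5 5.0161 0->2
final: 2 -1.0850

Mode 0: guard c·x = 1.5712 hit at Δt = 1.0384 (t = 1.0384), x⁻ = (-1.5712) → reset → x⁺ = (-1.5498), jump to mode 2
Mode 2: guard c·x = -1.0348 hit at Δt = 0.6729 (t = 1.7113), x⁻ = (-1.0348) → reset → x⁺ = (-0.9455), jump to mode 0
Mode 0: guard c·x = 1.5712 hit at Δt = 1.3160 (t = 3.0273), x⁻ = (-1.5712) → reset → x⁺ = (-1.5498), jump to mode 2
Mode 2: guard c·x = -1.0348 hit at Δt = 0.6729 (t = 3.7002), x⁻ = (-1.0348) → reset → x⁺ = (-0.9455), jump to mode 0
Mode 0: guard c·x = 1.5712 hit at Δt = 1.3160 (t = 5.0161), x⁻ = (-1.5712) → reset → x⁺ = (-1.5498), jump to mode 2
Mode 2: flow for 0.5919 to horizon, guard not reached → x = (-1.0850)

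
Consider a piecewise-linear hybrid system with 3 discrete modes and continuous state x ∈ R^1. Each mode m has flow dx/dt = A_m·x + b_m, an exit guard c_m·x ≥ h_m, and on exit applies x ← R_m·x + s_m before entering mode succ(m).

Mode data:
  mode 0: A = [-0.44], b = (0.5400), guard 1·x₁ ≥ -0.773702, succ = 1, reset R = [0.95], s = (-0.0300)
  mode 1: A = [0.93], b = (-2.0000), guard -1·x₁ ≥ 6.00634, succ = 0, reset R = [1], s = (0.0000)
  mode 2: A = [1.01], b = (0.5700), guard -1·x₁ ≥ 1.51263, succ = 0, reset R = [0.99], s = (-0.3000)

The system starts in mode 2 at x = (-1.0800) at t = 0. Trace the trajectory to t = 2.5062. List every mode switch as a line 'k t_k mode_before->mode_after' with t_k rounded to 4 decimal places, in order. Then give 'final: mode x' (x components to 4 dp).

Mode 2: guard c·x = 1.5126 hit at Δt = 0.6032 (t = 0.6032), x⁻ = (-1.5126) → reset → x⁺ = (-1.7975), jump to mode 0
Mode 0: guard c·x = -0.7737 hit at Δt = 0.9391 (t = 1.5423), x⁻ = (-0.7737) → reset → x⁺ = (-0.7650), jump to mode 1
Mode 1: flow for 0.9639 to horizon, guard not reached → x = (-4.9950)

1 0.6032 2->0
2 1.5423 0->1
final: 1 -4.9950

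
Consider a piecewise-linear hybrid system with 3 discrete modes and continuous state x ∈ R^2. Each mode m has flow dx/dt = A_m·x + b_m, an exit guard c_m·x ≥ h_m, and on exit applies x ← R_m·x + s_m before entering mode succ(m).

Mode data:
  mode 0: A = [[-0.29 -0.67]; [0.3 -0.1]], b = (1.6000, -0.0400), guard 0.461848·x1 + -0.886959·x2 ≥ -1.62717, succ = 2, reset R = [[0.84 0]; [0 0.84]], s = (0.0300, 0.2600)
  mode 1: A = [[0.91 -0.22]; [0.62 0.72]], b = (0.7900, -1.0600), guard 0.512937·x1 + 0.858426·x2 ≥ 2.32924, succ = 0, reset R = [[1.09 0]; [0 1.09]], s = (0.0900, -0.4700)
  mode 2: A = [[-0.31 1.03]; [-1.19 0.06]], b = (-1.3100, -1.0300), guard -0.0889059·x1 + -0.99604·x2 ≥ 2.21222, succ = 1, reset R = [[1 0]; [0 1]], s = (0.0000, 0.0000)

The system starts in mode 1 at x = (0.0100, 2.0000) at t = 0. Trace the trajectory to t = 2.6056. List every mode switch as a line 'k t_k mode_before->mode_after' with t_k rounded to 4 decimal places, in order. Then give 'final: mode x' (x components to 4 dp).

Mode 1: guard c·x = 2.3292 hit at Δt = 0.7722 (t = 0.7722), x⁻ = (0.3673, 2.4939) → reset → x⁺ = (0.4904, 2.2483), jump to mode 0
Mode 0: guard c·x = -1.6272 hit at Δt = 1.3742 (t = 2.1464), x⁻ = (0.4992, 2.0945) → reset → x⁺ = (0.4494, 2.0194), jump to mode 2
Mode 2: flow for 0.4592 to horizon, guard not reached → x = (0.5599, 1.3002)

1 0.7722 1->0
2 2.1464 0->2
final: 2 0.5599 1.3002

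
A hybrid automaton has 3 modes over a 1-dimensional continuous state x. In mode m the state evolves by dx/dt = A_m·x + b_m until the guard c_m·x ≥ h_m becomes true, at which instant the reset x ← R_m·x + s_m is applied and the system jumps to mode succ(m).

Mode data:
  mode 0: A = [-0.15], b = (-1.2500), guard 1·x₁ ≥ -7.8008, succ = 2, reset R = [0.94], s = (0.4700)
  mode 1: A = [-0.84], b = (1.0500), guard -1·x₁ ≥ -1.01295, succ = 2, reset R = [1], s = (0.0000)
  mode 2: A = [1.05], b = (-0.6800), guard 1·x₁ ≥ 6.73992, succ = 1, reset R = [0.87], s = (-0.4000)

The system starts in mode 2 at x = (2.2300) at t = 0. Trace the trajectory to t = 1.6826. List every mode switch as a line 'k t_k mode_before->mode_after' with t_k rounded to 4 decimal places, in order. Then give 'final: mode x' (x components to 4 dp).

Mode 2: guard c·x = 6.7399 hit at Δt = 1.2839 (t = 1.2839), x⁻ = (6.7399) → reset → x⁺ = (5.4637), jump to mode 1
Mode 1: flow for 0.3987 to horizon, guard not reached → x = (4.2645)

1 1.2839 2->1
final: 1 4.2645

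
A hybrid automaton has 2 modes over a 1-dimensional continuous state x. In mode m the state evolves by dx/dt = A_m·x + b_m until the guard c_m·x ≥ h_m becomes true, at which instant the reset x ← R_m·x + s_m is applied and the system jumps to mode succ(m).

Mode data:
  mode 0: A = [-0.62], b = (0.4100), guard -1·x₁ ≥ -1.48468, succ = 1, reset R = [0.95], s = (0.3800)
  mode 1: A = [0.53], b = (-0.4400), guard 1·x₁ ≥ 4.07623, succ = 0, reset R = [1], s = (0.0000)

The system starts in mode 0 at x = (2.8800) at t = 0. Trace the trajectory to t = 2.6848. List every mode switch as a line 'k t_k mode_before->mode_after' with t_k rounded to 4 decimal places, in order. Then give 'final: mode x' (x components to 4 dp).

1 1.5988 0->1
final: 1 2.5377

Mode 0: guard c·x = -1.4847 hit at Δt = 1.5988 (t = 1.5988), x⁻ = (1.4847) → reset → x⁺ = (1.7904), jump to mode 1
Mode 1: flow for 1.0860 to horizon, guard not reached → x = (2.5377)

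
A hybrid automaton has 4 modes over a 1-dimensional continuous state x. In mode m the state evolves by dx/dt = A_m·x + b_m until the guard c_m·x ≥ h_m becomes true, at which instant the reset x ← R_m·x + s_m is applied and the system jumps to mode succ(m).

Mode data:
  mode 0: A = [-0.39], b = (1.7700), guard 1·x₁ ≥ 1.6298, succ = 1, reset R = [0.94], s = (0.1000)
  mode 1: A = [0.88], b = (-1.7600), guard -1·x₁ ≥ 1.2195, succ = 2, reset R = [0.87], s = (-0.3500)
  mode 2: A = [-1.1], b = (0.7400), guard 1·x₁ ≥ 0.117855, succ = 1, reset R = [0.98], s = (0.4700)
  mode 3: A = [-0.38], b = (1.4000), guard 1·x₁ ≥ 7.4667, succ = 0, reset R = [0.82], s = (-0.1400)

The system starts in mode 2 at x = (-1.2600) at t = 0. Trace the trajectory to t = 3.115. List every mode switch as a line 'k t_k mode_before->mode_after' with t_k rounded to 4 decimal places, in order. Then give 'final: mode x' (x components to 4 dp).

Mode 2: guard c·x = 0.1179 hit at Δt = 1.1345 (t = 1.1345), x⁻ = (0.1179) → reset → x⁺ = (0.5855), jump to mode 1
Mode 1: guard c·x = 1.2195 hit at Δt = 0.9346 (t = 2.0691), x⁻ = (-1.2195) → reset → x⁺ = (-1.4110), jump to mode 2
Mode 2: flow for 1.0459 to horizon, guard not reached → x = (0.0133)

1 1.1345 2->1
2 2.0691 1->2
final: 2 0.0133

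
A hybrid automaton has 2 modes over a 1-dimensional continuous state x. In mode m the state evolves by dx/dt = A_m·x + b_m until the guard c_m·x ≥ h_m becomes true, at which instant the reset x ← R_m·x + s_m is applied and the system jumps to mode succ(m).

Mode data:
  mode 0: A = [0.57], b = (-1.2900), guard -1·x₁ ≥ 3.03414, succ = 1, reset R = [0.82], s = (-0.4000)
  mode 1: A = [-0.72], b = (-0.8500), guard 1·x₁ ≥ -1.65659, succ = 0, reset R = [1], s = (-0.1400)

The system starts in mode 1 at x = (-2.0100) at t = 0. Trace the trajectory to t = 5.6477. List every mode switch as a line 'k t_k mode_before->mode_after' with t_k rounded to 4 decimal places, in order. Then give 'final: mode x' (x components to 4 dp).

1 0.7712 1->0
2 1.2380 0->1
3 3.0120 1->0
4 3.4788 0->1
5 5.2527 1->0
final: 0 -2.8216

Mode 1: guard c·x = -1.6566 hit at Δt = 0.7712 (t = 0.7712), x⁻ = (-1.6566) → reset → x⁺ = (-1.7966), jump to mode 0
Mode 0: guard c·x = 3.0341 hit at Δt = 0.4668 (t = 1.2380), x⁻ = (-3.0341) → reset → x⁺ = (-2.8880), jump to mode 1
Mode 1: guard c·x = -1.6566 hit at Δt = 1.7740 (t = 3.0120), x⁻ = (-1.6566) → reset → x⁺ = (-1.7966), jump to mode 0
Mode 0: guard c·x = 3.0341 hit at Δt = 0.4668 (t = 3.4788), x⁻ = (-3.0341) → reset → x⁺ = (-2.8880), jump to mode 1
Mode 1: guard c·x = -1.6566 hit at Δt = 1.7740 (t = 5.2527), x⁻ = (-1.6566) → reset → x⁺ = (-1.7966), jump to mode 0
Mode 0: flow for 0.3950 to horizon, guard not reached → x = (-2.8216)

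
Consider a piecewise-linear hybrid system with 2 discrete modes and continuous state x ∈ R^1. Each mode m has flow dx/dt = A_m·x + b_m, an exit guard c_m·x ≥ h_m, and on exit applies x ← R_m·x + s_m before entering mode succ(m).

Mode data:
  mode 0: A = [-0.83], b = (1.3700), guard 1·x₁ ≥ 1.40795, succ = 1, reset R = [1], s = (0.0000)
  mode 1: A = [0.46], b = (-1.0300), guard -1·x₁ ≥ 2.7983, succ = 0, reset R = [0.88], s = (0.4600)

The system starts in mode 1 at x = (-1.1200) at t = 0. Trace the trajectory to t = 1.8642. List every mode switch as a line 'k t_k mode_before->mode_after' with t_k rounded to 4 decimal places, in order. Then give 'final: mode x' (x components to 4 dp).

Mode 1: guard c·x = 2.7983 hit at Δt = 0.8809 (t = 0.8809), x⁻ = (-2.7983) → reset → x⁺ = (-2.0025), jump to mode 0
Mode 0: flow for 0.9833 to horizon, guard not reached → x = (0.0354)

1 0.8809 1->0
final: 0 0.0354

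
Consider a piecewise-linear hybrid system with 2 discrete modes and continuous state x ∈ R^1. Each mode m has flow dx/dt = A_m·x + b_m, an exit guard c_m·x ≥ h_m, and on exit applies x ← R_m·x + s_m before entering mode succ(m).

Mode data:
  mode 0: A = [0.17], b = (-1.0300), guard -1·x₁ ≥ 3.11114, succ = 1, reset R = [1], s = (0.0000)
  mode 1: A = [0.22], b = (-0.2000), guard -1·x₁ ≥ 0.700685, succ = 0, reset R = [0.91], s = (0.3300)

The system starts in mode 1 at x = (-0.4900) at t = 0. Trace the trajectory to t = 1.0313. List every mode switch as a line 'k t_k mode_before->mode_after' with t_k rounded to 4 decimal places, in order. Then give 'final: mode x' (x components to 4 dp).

1 0.6376 1->0
final: 0 -0.7483

Mode 1: guard c·x = 0.7007 hit at Δt = 0.6376 (t = 0.6376), x⁻ = (-0.7007) → reset → x⁺ = (-0.3076), jump to mode 0
Mode 0: flow for 0.3937 to horizon, guard not reached → x = (-0.7483)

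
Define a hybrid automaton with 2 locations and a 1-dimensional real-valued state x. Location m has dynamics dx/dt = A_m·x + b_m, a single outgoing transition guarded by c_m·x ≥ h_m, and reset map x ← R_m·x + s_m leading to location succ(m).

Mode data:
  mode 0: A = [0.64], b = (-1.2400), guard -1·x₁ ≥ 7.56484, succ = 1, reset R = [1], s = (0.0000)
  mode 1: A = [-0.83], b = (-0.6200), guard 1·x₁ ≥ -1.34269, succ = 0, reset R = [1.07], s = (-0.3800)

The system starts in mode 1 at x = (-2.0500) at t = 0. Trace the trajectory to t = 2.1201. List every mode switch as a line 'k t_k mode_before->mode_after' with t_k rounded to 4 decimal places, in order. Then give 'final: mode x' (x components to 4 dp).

1 0.9430 1->0
final: 0 -6.0367

Mode 1: guard c·x = -1.3427 hit at Δt = 0.9430 (t = 0.9430), x⁻ = (-1.3427) → reset → x⁺ = (-1.8167), jump to mode 0
Mode 0: flow for 1.1771 to horizon, guard not reached → x = (-6.0367)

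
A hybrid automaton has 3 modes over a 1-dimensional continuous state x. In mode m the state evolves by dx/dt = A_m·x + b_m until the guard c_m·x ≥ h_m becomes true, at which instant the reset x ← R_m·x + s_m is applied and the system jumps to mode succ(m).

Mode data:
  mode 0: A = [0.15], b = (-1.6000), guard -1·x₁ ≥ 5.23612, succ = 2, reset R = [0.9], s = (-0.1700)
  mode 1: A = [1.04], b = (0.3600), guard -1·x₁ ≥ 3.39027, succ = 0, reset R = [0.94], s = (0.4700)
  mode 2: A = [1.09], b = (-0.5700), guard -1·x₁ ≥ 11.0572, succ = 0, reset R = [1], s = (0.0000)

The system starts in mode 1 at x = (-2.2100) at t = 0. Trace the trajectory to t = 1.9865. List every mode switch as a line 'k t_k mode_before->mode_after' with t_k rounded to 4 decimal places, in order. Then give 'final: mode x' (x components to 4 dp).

1 0.4717 1->0
2 1.6215 0->2
final: 2 -7.5237

Mode 1: guard c·x = 3.3903 hit at Δt = 0.4717 (t = 0.4717), x⁻ = (-3.3903) → reset → x⁺ = (-2.7169), jump to mode 0
Mode 0: guard c·x = 5.2361 hit at Δt = 1.1498 (t = 1.6215), x⁻ = (-5.2361) → reset → x⁺ = (-4.8825), jump to mode 2
Mode 2: flow for 0.3650 to horizon, guard not reached → x = (-7.5237)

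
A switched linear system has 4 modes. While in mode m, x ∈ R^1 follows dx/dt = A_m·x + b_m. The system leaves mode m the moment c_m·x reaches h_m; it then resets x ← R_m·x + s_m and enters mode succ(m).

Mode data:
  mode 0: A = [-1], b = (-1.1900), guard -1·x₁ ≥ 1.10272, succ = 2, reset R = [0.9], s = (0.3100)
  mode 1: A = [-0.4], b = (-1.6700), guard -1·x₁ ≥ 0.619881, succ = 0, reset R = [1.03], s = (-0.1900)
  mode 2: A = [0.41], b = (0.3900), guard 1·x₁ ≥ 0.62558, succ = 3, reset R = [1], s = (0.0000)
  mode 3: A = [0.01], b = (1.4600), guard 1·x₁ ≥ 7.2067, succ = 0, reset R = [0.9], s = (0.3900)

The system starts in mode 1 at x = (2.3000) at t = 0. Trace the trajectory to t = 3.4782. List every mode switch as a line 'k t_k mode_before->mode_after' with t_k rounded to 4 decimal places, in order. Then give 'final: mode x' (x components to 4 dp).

Mode 1: guard c·x = 0.6199 hit at Δt = 1.4989 (t = 1.4989), x⁻ = (-0.6199) → reset → x⁺ = (-0.8285), jump to mode 0
Mode 0: guard c·x = 1.1027 hit at Δt = 1.4212 (t = 2.9201), x⁻ = (-1.1027) → reset → x⁺ = (-0.6824), jump to mode 2
Mode 2: flow for 0.5581 to horizon, guard not reached → x = (-0.6133)

1 1.4989 1->0
2 2.9201 0->2
final: 2 -0.6133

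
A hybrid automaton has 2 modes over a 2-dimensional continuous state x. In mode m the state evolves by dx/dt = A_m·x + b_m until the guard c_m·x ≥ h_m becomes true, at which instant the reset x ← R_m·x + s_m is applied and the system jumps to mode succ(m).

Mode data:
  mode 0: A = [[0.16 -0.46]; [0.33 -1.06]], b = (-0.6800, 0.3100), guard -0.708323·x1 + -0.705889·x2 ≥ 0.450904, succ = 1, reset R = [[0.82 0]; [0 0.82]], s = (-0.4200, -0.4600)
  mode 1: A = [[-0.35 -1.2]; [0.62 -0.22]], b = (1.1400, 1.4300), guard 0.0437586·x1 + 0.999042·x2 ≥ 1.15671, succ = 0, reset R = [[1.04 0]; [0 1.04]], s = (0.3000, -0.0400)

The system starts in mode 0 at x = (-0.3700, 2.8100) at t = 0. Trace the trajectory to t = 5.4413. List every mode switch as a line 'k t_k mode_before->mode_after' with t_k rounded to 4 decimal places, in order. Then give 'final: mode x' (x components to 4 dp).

1 0.8127 0->1
2 2.3041 1->0
3 2.8220 0->1
4 4.1945 1->0
5 4.9778 0->1
final: 1 -0.7694 0.3315

Mode 0: guard c·x = 0.4509 hit at Δt = 0.8127 (t = 0.8127), x⁻ = (-1.7721, 1.1394) → reset → x⁺ = (-1.8731, 0.4743), jump to mode 1
Mode 1: guard c·x = 1.1567 hit at Δt = 1.4914 (t = 2.3041), x⁻ = (-0.9257, 1.1984) → reset → x⁺ = (-0.6627, 1.2063), jump to mode 0
Mode 0: guard c·x = 0.4509 hit at Δt = 0.5179 (t = 2.8220), x⁻ = (-1.3194, 0.6852) → reset → x⁺ = (-1.5019, 0.1018), jump to mode 1
Mode 1: guard c·x = 1.1567 hit at Δt = 1.3724 (t = 4.1945), x⁻ = (-0.5310, 1.1811) → reset → x⁺ = (-0.2522, 1.1883), jump to mode 0
Mode 0: guard c·x = 0.4509 hit at Δt = 0.7833 (t = 4.9778), x⁻ = (-1.1792, 0.5445) → reset → x⁺ = (-1.3870, -0.0135), jump to mode 1
Mode 1: flow for 0.4635 to horizon, guard not reached → x = (-0.7694, 0.3315)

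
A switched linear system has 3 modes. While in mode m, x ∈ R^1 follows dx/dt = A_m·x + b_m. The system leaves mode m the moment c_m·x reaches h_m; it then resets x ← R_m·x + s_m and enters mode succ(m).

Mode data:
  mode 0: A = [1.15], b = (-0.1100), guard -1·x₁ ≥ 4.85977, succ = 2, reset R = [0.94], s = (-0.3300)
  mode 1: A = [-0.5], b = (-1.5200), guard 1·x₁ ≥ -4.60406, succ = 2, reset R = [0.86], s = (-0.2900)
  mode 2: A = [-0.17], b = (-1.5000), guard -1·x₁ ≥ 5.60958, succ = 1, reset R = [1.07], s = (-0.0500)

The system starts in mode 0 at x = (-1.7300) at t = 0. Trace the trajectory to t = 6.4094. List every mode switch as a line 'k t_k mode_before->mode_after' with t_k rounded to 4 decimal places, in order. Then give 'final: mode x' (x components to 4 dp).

1 0.8683 0->2
2 2.0445 2->1
3 3.3553 1->2
4 5.4312 2->1
final: 1 -4.8870

Mode 0: guard c·x = 4.8598 hit at Δt = 0.8683 (t = 0.8683), x⁻ = (-4.8598) → reset → x⁺ = (-4.8982), jump to mode 2
Mode 2: guard c·x = 5.6096 hit at Δt = 1.1762 (t = 2.0445), x⁻ = (-5.6096) → reset → x⁺ = (-6.0523), jump to mode 1
Mode 1: guard c·x = -4.6041 hit at Δt = 1.3108 (t = 3.3553), x⁻ = (-4.6041) → reset → x⁺ = (-4.2495), jump to mode 2
Mode 2: guard c·x = 5.6096 hit at Δt = 2.0759 (t = 5.4312), x⁻ = (-5.6096) → reset → x⁺ = (-6.0523), jump to mode 1
Mode 1: flow for 0.9782 to horizon, guard not reached → x = (-4.8870)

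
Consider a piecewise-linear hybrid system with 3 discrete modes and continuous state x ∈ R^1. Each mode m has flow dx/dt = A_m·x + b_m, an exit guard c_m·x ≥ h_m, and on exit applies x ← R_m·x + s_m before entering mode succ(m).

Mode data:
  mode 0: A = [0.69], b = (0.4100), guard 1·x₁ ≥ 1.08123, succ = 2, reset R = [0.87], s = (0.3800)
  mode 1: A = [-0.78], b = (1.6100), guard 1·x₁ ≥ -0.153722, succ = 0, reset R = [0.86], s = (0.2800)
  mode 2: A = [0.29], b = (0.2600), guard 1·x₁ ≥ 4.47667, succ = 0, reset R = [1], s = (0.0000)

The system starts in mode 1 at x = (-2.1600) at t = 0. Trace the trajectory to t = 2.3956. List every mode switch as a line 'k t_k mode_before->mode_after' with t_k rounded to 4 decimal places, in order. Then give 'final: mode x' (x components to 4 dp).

1 0.8260 1->0
2 2.0064 0->2
final: 2 1.5856

Mode 1: guard c·x = -0.1537 hit at Δt = 0.8260 (t = 0.8260), x⁻ = (-0.1537) → reset → x⁺ = (0.1478), jump to mode 0
Mode 0: guard c·x = 1.0812 hit at Δt = 1.1804 (t = 2.0064), x⁻ = (1.0812) → reset → x⁺ = (1.3207), jump to mode 2
Mode 2: flow for 0.3892 to horizon, guard not reached → x = (1.5856)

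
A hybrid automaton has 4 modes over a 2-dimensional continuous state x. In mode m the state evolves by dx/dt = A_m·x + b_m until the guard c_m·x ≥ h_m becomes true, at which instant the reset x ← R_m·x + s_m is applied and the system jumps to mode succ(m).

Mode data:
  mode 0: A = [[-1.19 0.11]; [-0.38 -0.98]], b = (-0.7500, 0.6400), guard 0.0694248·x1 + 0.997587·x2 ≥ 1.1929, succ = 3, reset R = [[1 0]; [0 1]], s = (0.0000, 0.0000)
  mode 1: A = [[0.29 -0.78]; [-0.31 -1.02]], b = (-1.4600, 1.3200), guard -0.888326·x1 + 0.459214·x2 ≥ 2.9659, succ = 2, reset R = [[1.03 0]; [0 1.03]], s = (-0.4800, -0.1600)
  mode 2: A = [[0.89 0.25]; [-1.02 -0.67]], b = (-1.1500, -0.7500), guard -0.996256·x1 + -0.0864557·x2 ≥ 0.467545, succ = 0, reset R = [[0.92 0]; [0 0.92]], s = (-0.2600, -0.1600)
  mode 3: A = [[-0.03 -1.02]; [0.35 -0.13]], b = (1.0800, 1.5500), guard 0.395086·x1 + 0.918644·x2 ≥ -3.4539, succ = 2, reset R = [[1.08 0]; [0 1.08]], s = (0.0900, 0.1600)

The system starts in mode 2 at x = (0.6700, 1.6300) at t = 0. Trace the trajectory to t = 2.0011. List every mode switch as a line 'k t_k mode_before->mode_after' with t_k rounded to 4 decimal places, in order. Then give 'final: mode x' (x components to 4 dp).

Mode 2: guard c·x = 0.4675 hit at Δt = 1.4075 (t = 1.4075), x⁻ = (-0.4496, -0.2268) → reset → x⁺ = (-0.6737, -0.3686), jump to mode 0
Mode 0: flow for 0.5936 to horizon, guard not reached → x = (-0.6529, 0.1956)

1 1.4075 2->0
final: 0 -0.6529 0.1956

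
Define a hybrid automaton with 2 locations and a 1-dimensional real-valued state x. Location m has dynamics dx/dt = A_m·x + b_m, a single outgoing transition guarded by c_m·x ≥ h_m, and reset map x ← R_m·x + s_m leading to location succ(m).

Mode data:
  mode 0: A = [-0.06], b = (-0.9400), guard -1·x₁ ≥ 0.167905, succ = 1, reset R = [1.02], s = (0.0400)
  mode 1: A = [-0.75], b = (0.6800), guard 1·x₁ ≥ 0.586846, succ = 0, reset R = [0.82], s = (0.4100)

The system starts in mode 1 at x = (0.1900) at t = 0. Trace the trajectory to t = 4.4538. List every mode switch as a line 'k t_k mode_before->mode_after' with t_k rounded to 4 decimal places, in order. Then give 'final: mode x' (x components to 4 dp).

Mode 1: guard c·x = 0.5868 hit at Δt = 1.0758 (t = 1.0758), x⁻ = (0.5868) → reset → x⁺ = (0.8912), jump to mode 0
Mode 0: guard c·x = 0.1679 hit at Δt = 1.1017 (t = 2.1775), x⁻ = (-0.1679) → reset → x⁺ = (-0.1313), jump to mode 1
Mode 1: guard c·x = 0.5868 hit at Δt = 1.5696 (t = 3.7471), x⁻ = (0.5868) → reset → x⁺ = (0.8912), jump to mode 0
Mode 0: flow for 0.7067 to horizon, guard not reached → x = (0.2038)

1 1.0758 1->0
2 2.1775 0->1
3 3.7471 1->0
final: 0 0.2038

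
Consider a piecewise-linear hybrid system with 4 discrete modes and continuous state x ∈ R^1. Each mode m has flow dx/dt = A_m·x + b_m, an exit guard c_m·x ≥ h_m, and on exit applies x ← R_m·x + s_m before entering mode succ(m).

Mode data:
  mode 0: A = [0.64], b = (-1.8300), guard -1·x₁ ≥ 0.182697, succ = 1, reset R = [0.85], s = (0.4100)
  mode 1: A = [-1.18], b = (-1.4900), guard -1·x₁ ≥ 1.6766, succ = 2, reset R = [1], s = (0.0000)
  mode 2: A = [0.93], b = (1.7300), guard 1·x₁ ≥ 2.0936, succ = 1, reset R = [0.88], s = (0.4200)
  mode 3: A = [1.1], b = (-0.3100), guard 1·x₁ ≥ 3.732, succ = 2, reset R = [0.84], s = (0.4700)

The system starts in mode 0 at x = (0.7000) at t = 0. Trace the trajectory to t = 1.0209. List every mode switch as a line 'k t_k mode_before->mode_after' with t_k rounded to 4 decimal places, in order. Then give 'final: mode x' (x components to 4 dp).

1 0.5355 0->1
final: 1 -0.4069

Mode 0: guard c·x = 0.1827 hit at Δt = 0.5355 (t = 0.5355), x⁻ = (-0.1827) → reset → x⁺ = (0.2547), jump to mode 1
Mode 1: flow for 0.4854 to horizon, guard not reached → x = (-0.4069)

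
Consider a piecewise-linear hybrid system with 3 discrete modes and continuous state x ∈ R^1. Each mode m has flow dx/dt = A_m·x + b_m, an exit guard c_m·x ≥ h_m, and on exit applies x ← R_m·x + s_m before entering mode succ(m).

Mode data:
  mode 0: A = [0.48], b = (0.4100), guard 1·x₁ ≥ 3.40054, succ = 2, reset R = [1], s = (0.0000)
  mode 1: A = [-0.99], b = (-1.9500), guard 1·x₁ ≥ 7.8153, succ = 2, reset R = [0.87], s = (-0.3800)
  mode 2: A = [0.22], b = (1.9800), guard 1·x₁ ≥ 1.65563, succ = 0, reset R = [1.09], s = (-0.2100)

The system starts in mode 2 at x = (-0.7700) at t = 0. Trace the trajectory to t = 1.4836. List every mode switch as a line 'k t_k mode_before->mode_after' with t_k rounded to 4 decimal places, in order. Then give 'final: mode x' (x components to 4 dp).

1 1.1741 2->0
final: 0 1.9868

Mode 2: guard c·x = 1.6556 hit at Δt = 1.1741 (t = 1.1741), x⁻ = (1.6556) → reset → x⁺ = (1.5946), jump to mode 0
Mode 0: flow for 0.3095 to horizon, guard not reached → x = (1.9868)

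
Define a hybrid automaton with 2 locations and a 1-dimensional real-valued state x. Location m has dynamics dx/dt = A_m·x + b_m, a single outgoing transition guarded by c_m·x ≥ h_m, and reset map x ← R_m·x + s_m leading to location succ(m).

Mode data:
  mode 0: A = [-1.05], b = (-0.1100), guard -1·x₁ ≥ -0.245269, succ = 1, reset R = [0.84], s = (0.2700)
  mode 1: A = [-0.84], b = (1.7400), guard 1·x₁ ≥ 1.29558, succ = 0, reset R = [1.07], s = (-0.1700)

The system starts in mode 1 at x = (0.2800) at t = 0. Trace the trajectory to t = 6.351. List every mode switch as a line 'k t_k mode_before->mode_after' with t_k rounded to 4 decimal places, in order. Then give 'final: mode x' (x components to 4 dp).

1 0.9962 1->0
2 2.2611 0->1
3 3.1193 1->0
4 4.3843 0->1
5 5.2425 1->0
final: 0 0.3077

Mode 1: guard c·x = 1.2956 hit at Δt = 0.9962 (t = 0.9962), x⁻ = (1.2956) → reset → x⁺ = (1.2163), jump to mode 0
Mode 0: guard c·x = -0.2453 hit at Δt = 1.2649 (t = 2.2611), x⁻ = (0.2453) → reset → x⁺ = (0.4760), jump to mode 1
Mode 1: guard c·x = 1.2956 hit at Δt = 0.8582 (t = 3.1193), x⁻ = (1.2956) → reset → x⁺ = (1.2163), jump to mode 0
Mode 0: guard c·x = -0.2453 hit at Δt = 1.2649 (t = 4.3843), x⁻ = (0.2453) → reset → x⁺ = (0.4760), jump to mode 1
Mode 1: guard c·x = 1.2956 hit at Δt = 0.8582 (t = 5.2425), x⁻ = (1.2956) → reset → x⁺ = (1.2163), jump to mode 0
Mode 0: flow for 1.1085 to horizon, guard not reached → x = (0.3077)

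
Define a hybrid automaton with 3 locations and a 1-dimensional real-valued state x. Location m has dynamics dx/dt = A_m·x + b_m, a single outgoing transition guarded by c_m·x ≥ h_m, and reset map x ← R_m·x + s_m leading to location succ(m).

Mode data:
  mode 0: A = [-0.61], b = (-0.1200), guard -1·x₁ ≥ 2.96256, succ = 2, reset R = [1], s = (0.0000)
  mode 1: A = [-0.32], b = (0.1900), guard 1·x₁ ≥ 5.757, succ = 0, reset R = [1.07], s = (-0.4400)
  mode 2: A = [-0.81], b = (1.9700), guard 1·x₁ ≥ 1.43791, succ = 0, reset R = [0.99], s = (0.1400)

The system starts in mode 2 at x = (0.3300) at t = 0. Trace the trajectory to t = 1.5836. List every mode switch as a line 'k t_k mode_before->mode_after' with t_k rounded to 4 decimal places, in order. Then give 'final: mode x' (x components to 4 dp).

Mode 2: guard c·x = 1.4379 hit at Δt = 0.9244 (t = 0.9244), x⁻ = (1.4379) → reset → x⁺ = (1.5635), jump to mode 0
Mode 0: flow for 0.6592 to horizon, guard not reached → x = (0.9807)

1 0.9244 2->0
final: 0 0.9807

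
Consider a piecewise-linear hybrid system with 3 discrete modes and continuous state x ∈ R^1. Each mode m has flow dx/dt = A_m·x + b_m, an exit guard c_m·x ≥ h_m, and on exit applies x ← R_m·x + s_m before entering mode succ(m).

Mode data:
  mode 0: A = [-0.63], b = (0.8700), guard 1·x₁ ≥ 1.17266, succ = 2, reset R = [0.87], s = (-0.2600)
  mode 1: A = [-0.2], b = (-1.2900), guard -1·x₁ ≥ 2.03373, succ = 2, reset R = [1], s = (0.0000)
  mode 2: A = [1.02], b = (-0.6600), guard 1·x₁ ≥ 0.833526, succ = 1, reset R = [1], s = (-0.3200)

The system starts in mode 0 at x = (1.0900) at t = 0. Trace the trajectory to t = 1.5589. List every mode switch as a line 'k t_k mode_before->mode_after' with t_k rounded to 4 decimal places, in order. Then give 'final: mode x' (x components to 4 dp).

Mode 0: guard c·x = 1.1727 hit at Δt = 0.5305 (t = 0.5305), x⁻ = (1.1727) → reset → x⁺ = (0.7602), jump to mode 2
Mode 2: guard c·x = 0.8335 hit at Δt = 0.4897 (t = 1.0202), x⁻ = (0.8335) → reset → x⁺ = (0.5135), jump to mode 1
Mode 1: flow for 0.5387 to horizon, guard not reached → x = (-0.1977)

1 0.5305 0->2
2 1.0202 2->1
final: 1 -0.1977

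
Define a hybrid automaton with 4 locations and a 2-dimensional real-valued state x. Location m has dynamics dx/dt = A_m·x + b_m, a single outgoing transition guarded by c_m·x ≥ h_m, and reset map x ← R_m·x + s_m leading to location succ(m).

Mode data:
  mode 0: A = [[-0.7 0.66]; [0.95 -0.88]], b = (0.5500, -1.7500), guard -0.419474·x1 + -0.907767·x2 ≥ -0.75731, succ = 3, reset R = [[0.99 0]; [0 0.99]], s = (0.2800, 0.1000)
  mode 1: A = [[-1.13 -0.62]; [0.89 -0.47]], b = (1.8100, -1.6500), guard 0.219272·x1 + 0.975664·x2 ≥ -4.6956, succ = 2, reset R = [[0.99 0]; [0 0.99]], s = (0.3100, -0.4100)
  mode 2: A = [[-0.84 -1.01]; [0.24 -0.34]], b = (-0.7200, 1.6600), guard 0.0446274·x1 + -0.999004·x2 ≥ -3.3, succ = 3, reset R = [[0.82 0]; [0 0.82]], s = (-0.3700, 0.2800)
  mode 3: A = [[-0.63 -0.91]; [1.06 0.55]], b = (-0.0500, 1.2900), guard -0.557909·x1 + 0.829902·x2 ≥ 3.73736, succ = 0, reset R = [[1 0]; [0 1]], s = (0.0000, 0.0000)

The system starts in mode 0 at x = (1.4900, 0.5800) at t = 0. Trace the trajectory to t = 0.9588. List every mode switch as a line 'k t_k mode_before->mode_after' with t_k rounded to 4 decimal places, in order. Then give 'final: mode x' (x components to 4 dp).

1 0.5359 0->3
final: 3 0.9016 1.6505

Mode 0: guard c·x = -0.7573 hit at Δt = 0.5359 (t = 0.5359), x⁻ = (1.3779, 0.1975) → reset → x⁺ = (1.6441, 0.2956), jump to mode 3
Mode 3: flow for 0.4229 to horizon, guard not reached → x = (0.9016, 1.6505)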